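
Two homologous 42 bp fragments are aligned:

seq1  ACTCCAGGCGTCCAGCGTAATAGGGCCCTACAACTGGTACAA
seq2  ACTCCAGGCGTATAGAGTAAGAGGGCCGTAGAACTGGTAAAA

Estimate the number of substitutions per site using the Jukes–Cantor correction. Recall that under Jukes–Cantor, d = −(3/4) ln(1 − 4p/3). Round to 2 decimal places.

0.19

The sequences differ at 7 of 42 sites (12, 13, 16, 21, 28, 31, 40), so p = 7/42 ≈ 0.166667.
d = −(3/4) ln(1 − 4p/3) = −0.75 ln(1 − 0.222223) = −0.75 ln(0.777777)
  = −0.75 × (-0.251315) = 0.188486 substitutions/site.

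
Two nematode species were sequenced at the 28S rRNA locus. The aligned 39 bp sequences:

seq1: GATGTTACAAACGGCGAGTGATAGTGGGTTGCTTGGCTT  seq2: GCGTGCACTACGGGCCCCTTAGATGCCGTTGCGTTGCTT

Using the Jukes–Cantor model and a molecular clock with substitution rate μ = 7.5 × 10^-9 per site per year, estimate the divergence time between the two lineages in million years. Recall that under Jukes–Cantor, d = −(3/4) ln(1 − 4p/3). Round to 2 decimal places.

52.43

The sequences differ at 19 of 39 sites, so p = 19/39 ≈ 0.487179.
d = −(3/4) ln(1 − 4p/3) = −0.75 ln(1 − 0.649572) = −0.75 ln(0.350428)
  = −0.75 × (-1.048600) = 0.786450 substitutions/site.
Under a molecular clock d = 2μt, so t = d/(2μ) = 0.786450 / (2 × 7.5 × 10^-9) = 52.43 million years.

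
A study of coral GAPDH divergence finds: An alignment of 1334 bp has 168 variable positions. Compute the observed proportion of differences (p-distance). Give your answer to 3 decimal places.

p = 168/1334 = 0.125937… ≈ 0.126 (to 3 d.p.).

0.126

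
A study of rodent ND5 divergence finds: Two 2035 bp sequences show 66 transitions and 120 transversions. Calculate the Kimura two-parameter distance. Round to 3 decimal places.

P = 66/2035 ≈ 0.032432 and Q = 120/2035 ≈ 0.058968.
Under the Kimura two-parameter model, d = −½ ln(1 − 2P − Q) − ¼ ln(1 − 2Q).
1 − 2P − Q = 0.876168, giving −½ ln(0.876168) = 0.066099.
1 − 2Q = 0.882064, giving −¼ ln(0.882064) = 0.031373.
d = 0.066099 + 0.031373 = 0.097472.

0.097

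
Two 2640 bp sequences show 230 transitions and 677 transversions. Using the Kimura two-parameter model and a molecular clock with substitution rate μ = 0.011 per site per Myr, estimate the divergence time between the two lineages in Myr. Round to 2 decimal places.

P = 230/2640 ≈ 0.087121 and Q = 677/2640 ≈ 0.256439.
Under the Kimura two-parameter model, d = −½ ln(1 − 2P − Q) − ¼ ln(1 − 2Q).
1 − 2P − Q = 0.569319, giving −½ ln(0.569319) = 0.281657.
1 − 2Q = 0.487122, giving −¼ ln(0.487122) = 0.179810.
d = 0.281657 + 0.179810 = 0.461467.
Under a molecular clock d = 2μt, so t = d/(2μ) = 0.461467 / (2 × 0.011) = 20.98 Myr.

20.98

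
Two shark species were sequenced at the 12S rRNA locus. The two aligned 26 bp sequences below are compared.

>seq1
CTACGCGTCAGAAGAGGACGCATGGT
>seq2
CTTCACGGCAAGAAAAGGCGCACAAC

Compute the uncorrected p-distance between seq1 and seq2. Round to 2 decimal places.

The sequences differ at 12 of 26 positions.
p = 12/26 = 0.461538… ≈ 0.46 (to 2 d.p.).

0.46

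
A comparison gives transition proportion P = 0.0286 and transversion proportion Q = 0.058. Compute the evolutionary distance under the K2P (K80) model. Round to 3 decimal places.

0.092

Under the Kimura two-parameter model, d = −½ ln(1 − 2P − Q) − ¼ ln(1 − 2Q).
1 − 2P − Q = 0.8848, giving −½ ln(0.8848) = 0.061197.
1 − 2Q = 0.884, giving −¼ ln(0.884) = 0.030825.
d = 0.061197 + 0.030825 = 0.092022.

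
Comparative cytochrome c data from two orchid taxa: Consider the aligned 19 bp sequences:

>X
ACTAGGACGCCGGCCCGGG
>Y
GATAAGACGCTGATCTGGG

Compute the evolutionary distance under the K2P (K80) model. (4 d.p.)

Of 19 sites, 6 differences are transitions and 1 are transversions, so P = 6/19 ≈ 0.315789 and Q = 1/19 ≈ 0.052632.
Under the Kimura two-parameter model, d = −½ ln(1 − 2P − Q) − ¼ ln(1 − 2Q).
1 − 2P − Q = 0.31579, giving −½ ln(0.31579) = 0.576339.
1 − 2Q = 0.894736, giving −¼ ln(0.894736) = 0.027807.
d = 0.576339 + 0.027807 = 0.604146.

0.6041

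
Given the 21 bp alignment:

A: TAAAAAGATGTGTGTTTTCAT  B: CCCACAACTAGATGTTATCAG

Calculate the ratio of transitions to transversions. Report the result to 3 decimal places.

0.571

Transitions are A↔G and C↔T; transversions are all other mismatches.
Transitions: 4. Transversions: 7.
R = 4/7 = 0.571428… ≈ 0.571 (to 3 d.p.).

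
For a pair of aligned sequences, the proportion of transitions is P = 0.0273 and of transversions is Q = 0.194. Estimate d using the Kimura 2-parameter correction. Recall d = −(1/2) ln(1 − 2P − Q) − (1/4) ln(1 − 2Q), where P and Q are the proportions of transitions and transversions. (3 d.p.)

Under the Kimura two-parameter model, d = −½ ln(1 − 2P − Q) − ¼ ln(1 − 2Q).
1 − 2P − Q = 0.7514, giving −½ ln(0.7514) = 0.142909.
1 − 2Q = 0.612, giving −¼ ln(0.612) = 0.122756.
d = 0.142909 + 0.122756 = 0.265665.

0.266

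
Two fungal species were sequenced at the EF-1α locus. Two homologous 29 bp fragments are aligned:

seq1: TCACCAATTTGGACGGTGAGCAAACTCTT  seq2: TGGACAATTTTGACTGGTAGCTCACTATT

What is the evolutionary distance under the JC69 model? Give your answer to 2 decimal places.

The sequences differ at 10 of 29 sites (2, 3, 4, 11, 15, 17, 18, 22, 23, 27), so p = 10/29 ≈ 0.344828.
d = −(3/4) ln(1 − 4p/3) = −0.75 ln(1 − 0.459771) = −0.75 ln(0.540229)
  = −0.75 × (-0.615762) = 0.461822 substitutions/site.

0.46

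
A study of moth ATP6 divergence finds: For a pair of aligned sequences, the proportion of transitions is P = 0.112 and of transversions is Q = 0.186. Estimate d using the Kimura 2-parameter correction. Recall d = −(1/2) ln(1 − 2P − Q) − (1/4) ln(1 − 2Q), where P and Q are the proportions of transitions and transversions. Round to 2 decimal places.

0.38

Under the Kimura two-parameter model, d = −½ ln(1 − 2P − Q) − ¼ ln(1 − 2Q).
1 − 2P − Q = 0.59, giving −½ ln(0.59) = 0.263816.
1 − 2Q = 0.628, giving −¼ ln(0.628) = 0.116304.
d = 0.263816 + 0.116304 = 0.380120.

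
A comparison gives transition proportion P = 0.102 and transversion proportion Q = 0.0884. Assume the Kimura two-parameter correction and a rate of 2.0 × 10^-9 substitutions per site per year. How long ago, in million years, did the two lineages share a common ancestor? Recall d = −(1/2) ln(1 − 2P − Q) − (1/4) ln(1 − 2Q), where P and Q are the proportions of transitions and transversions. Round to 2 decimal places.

Under the Kimura two-parameter model, d = −½ ln(1 − 2P − Q) − ¼ ln(1 − 2Q).
1 − 2P − Q = 0.7076, giving −½ ln(0.7076) = 0.172938.
1 − 2Q = 0.8232, giving −¼ ln(0.8232) = 0.048639.
d = 0.172938 + 0.048639 = 0.221577.
Under a molecular clock d = 2μt, so t = d/(2μ) = 0.221577 / (2 × 2.0 × 10^-9) = 55.39 million years.

55.39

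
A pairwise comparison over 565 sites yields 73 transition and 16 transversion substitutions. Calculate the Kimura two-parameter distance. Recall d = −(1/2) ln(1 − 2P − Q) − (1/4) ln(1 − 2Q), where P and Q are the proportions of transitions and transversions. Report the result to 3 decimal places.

P = 73/565 ≈ 0.129204 and Q = 16/565 ≈ 0.028319.
Under the Kimura two-parameter model, d = −½ ln(1 − 2P − Q) − ¼ ln(1 − 2Q).
1 − 2P − Q = 0.713273, giving −½ ln(0.713273) = 0.168946.
1 − 2Q = 0.943362, giving −¼ ln(0.943362) = 0.014576.
d = 0.168946 + 0.014576 = 0.183522.

0.184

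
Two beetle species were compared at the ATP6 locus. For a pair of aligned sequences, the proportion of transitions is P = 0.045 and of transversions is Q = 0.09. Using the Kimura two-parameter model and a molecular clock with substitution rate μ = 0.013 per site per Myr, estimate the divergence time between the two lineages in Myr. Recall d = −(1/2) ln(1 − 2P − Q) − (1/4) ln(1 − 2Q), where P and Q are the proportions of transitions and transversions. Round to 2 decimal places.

Under the Kimura two-parameter model, d = −½ ln(1 − 2P − Q) − ¼ ln(1 − 2Q).
1 − 2P − Q = 0.82, giving −½ ln(0.82) = 0.099225.
1 − 2Q = 0.82, giving −¼ ln(0.82) = 0.049613.
d = 0.099225 + 0.049613 = 0.148838.
Under a molecular clock d = 2μt, so t = d/(2μ) = 0.148838 / (2 × 0.013) = 5.72 Myr.

5.72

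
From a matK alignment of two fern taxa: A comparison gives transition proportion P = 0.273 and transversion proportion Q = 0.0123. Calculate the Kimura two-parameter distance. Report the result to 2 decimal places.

Under the Kimura two-parameter model, d = −½ ln(1 − 2P − Q) − ¼ ln(1 − 2Q).
1 − 2P − Q = 0.4417, giving −½ ln(0.4417) = 0.408562.
1 − 2Q = 0.9754, giving −¼ ln(0.9754) = 0.006227.
d = 0.408562 + 0.006227 = 0.414789.

0.41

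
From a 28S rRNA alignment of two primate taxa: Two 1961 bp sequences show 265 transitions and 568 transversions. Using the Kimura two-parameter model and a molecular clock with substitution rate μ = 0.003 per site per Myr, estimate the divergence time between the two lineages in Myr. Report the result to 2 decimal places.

P = 265/1961 ≈ 0.135135 and Q = 568/1961 ≈ 0.289648.
Under the Kimura two-parameter model, d = −½ ln(1 − 2P − Q) − ¼ ln(1 − 2Q).
1 − 2P − Q = 0.440082, giving −½ ln(0.440082) = 0.410397.
1 − 2Q = 0.420704, giving −¼ ln(0.420704) = 0.216456.
d = 0.410397 + 0.216456 = 0.626853.
Under a molecular clock d = 2μt, so t = d/(2μ) = 0.626853 / (2 × 0.003) = 104.48 Myr.

104.48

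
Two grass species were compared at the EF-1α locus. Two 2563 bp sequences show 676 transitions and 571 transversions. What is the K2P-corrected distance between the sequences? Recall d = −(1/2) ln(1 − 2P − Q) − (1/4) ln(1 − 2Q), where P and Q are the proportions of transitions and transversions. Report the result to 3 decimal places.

0.841

P = 676/2563 ≈ 0.263753 and Q = 571/2563 ≈ 0.222786.
Under the Kimura two-parameter model, d = −½ ln(1 − 2P − Q) − ¼ ln(1 − 2Q).
1 − 2P − Q = 0.249708, giving −½ ln(0.249708) = 0.693732.
1 − 2Q = 0.554428, giving −¼ ln(0.554428) = 0.147455.
d = 0.693732 + 0.147455 = 0.841187.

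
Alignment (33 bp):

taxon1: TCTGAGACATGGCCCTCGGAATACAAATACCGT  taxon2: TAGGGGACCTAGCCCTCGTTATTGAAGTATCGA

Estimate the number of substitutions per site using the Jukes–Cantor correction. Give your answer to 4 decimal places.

The sequences differ at 12 of 33 sites, so p = 12/33 ≈ 0.363636.
d = −(3/4) ln(1 − 4p/3) = −0.75 ln(1 − 0.484848) = −0.75 ln(0.515152)
  = −0.75 × (-0.663293) = 0.497470 substitutions/site.

0.4975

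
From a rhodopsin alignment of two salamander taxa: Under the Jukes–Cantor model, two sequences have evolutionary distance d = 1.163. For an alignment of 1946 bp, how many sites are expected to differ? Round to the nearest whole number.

Invert JC69: p = (3/4)(1 − e^(−4d/3)) = 0.75 × (1 − e^(-1.550667)) = 0.75 × (1 − 0.212106) = 0.590921.
Expected differing sites = pL ≈ 0.590921 × 1946 = 1149.932266 ≈ 1150.

1150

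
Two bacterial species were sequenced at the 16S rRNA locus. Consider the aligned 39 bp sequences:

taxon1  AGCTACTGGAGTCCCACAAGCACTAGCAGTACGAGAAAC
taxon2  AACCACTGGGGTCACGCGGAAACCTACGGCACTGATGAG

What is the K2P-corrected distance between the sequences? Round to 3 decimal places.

1.119

Of 39 sites, 14 differences are transitions and 6 are transversions, so P = 14/39 ≈ 0.358974 and Q = 6/39 ≈ 0.153846.
Under the Kimura two-parameter model, d = −½ ln(1 − 2P − Q) − ¼ ln(1 − 2Q).
1 − 2P − Q = 0.128206, giving −½ ln(0.128206) = 1.027058.
1 − 2Q = 0.692308, giving −¼ ln(0.692308) = 0.091931.
d = 1.027058 + 0.091931 = 1.118989.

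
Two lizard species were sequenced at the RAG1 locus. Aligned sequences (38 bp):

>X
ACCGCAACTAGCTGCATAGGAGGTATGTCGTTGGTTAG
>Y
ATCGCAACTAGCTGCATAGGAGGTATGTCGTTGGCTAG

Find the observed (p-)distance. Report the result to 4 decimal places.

The sequences differ at 2 of 38 positions (sites 2, 35).
p = 2/38 = 0.052631… ≈ 0.0526 (to 4 d.p.).

0.0526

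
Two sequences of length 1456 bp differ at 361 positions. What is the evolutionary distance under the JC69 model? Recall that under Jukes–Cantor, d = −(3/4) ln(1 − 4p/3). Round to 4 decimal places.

p = 361/1456 ≈ 0.24794.
d = −(3/4) ln(1 − 4p/3) = −0.75 ln(1 − 0.330587) = −0.75 ln(0.669413)
  = −0.75 × (-0.401354) = 0.301016 substitutions/site.

0.3010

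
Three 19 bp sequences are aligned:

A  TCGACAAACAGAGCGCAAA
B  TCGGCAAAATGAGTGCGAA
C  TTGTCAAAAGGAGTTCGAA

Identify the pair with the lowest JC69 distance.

A–B: 5/19 differ, p = 0.263, d = 0.324.
A–C: 7/19 differ, p = 0.368, d = 0.507.
B–C: 4/19 differ, p = 0.211, d = 0.247.
The smallest distance is between B and C.

B and C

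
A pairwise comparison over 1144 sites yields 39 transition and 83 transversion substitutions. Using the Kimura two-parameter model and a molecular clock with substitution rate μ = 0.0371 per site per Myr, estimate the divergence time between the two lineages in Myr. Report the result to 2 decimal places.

1.55

P = 39/1144 ≈ 0.034091 and Q = 83/1144 ≈ 0.072552.
Under the Kimura two-parameter model, d = −½ ln(1 − 2P − Q) − ¼ ln(1 − 2Q).
1 − 2P − Q = 0.859266, giving −½ ln(0.859266) = 0.075838.
1 − 2Q = 0.854896, giving −¼ ln(0.854896) = 0.039194.
d = 0.075838 + 0.039194 = 0.115032.
Under a molecular clock d = 2μt, so t = d/(2μ) = 0.115032 / (2 × 0.0371) = 1.55 Myr.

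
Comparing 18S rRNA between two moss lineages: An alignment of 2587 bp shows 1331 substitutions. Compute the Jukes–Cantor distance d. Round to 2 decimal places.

p = 1331/2587 ≈ 0.514496.
d = −(3/4) ln(1 − 4p/3) = −0.75 ln(1 − 0.685995) = −0.75 ln(0.314005)
  = −0.75 × (-1.158346) = 0.868760 substitutions/site.

0.87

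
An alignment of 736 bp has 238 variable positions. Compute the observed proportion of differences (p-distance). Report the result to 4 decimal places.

p = 238/736 = 0.323369… ≈ 0.3234 (to 4 d.p.).

0.3234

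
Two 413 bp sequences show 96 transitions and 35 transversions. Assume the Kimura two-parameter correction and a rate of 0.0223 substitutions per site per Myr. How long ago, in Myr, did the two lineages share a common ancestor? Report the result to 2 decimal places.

P = 96/413 ≈ 0.232446 and Q = 35/413 ≈ 0.084746.
Under the Kimura two-parameter model, d = −½ ln(1 − 2P − Q) − ¼ ln(1 − 2Q).
1 − 2P − Q = 0.450362, giving −½ ln(0.450362) = 0.398852.
1 − 2Q = 0.830508, giving −¼ ln(0.830508) = 0.046429.
d = 0.398852 + 0.046429 = 0.445281.
Under a molecular clock d = 2μt, so t = d/(2μ) = 0.445281 / (2 × 0.0223) = 9.98 Myr.

9.98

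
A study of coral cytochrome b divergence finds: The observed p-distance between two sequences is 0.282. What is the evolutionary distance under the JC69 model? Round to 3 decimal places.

0.354

d = −(3/4) ln(1 − 4p/3) = −0.75 ln(1 − 0.376) = −0.75 ln(0.624)
  = −0.75 × (-0.471605) = 0.353704 substitutions/site.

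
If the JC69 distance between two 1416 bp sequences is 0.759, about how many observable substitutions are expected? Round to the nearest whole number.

676

Invert JC69: p = (3/4)(1 − e^(−4d/3)) = 0.75 × (1 − e^(-1.012)) = 0.75 × (1 − 0.363491) = 0.477382.
Expected differing sites = pL ≈ 0.477382 × 1416 = 675.972912 ≈ 676.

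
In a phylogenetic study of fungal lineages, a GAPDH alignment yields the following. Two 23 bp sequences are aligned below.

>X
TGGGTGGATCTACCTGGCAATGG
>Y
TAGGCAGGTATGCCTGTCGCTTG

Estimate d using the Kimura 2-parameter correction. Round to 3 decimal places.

0.702

Of 23 sites, 6 differences are transitions and 4 are transversions, so P = 6/23 ≈ 0.26087 and Q = 4/23 ≈ 0.173913.
Under the Kimura two-parameter model, d = −½ ln(1 − 2P − Q) − ¼ ln(1 − 2Q).
1 − 2P − Q = 0.304347, giving −½ ln(0.304347) = 0.594793.
1 − 2Q = 0.652174, giving −¼ ln(0.652174) = 0.106861.
d = 0.594793 + 0.106861 = 0.701654.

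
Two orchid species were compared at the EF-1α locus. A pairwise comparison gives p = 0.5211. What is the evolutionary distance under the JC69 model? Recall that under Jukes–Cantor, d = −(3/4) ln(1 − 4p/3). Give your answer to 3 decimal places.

0.890

d = −(3/4) ln(1 − 4p/3) = −0.75 ln(1 − 0.6948) = −0.75 ln(0.3052)
  = −0.75 × (-1.186788) = 0.890091 substitutions/site.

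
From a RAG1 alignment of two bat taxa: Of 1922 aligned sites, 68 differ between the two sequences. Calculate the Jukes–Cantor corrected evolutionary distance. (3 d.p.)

p = 68/1922 ≈ 0.03538.
d = −(3/4) ln(1 − 4p/3) = −0.75 ln(1 − 0.047173) = −0.75 ln(0.952827)
  = −0.75 × (-0.048322) = 0.036242 substitutions/site.

0.036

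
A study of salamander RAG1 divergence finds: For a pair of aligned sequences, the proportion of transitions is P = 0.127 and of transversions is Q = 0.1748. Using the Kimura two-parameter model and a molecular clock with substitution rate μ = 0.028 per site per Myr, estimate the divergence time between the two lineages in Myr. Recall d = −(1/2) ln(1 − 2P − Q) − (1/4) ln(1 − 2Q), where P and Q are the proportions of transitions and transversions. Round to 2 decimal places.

Under the Kimura two-parameter model, d = −½ ln(1 − 2P − Q) − ¼ ln(1 − 2Q).
1 − 2P − Q = 0.5712, giving −½ ln(0.5712) = 0.280008.
1 − 2Q = 0.6504, giving −¼ ln(0.6504) = 0.107542.
d = 0.280008 + 0.107542 = 0.387550.
Under a molecular clock d = 2μt, so t = d/(2μ) = 0.387550 / (2 × 0.028) = 6.92 Myr.

6.92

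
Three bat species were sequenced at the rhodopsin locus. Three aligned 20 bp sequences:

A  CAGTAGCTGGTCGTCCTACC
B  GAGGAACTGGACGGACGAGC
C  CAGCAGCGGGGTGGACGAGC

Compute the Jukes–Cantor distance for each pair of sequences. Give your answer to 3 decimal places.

d(A,B) = 0.572, d(A,C) = 0.572, d(B,C) = 0.383

A–B: 8/20 sites differ → p = 0.4, d = −0.75 ln(1 − 0.533333) = 0.571605 ≈ 0.572.
A–C: 8/20 sites differ → p = 0.4, d = −0.75 ln(1 − 0.533333) = 0.571605 ≈ 0.572.
B–C: 6/20 sites differ → p = 0.3, d = −0.75 ln(1 − 0.4) = 0.383119 ≈ 0.383.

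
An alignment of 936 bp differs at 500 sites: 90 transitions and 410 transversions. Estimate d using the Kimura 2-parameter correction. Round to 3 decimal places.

P = 90/936 ≈ 0.096154 and Q = 410/936 ≈ 0.438034.
Under the Kimura two-parameter model, d = −½ ln(1 − 2P − Q) − ¼ ln(1 − 2Q).
1 − 2P − Q = 0.369658, giving −½ ln(0.369658) = 0.497589.
1 − 2Q = 0.123932, giving −¼ ln(0.123932) = 0.522006.
d = 0.497589 + 0.522006 = 1.019595.

1.020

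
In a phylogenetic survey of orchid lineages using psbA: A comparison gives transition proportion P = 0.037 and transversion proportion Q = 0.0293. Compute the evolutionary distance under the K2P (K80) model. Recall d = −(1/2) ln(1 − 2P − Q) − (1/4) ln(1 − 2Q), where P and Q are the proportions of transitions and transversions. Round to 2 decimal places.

0.07

Under the Kimura two-parameter model, d = −½ ln(1 − 2P − Q) − ¼ ln(1 − 2Q).
1 − 2P − Q = 0.8967, giving −½ ln(0.8967) = 0.054517.
1 − 2Q = 0.9414, giving −¼ ln(0.9414) = 0.015097.
d = 0.054517 + 0.015097 = 0.069614.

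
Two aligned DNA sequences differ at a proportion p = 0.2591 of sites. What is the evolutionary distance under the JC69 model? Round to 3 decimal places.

0.318

d = −(3/4) ln(1 − 4p/3) = −0.75 ln(1 − 0.345467) = −0.75 ln(0.654533)
  = −0.75 × (-0.423833) = 0.317875 substitutions/site.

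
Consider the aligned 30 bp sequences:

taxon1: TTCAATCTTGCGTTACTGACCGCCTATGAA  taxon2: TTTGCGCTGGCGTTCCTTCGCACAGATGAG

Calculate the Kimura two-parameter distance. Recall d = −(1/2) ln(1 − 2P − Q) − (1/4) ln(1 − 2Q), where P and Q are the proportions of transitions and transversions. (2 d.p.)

0.65

Of 30 sites, 4 differences are transitions and 9 are transversions, so P = 4/30 ≈ 0.133333 and Q = 9/30 = 0.3.
Under the Kimura two-parameter model, d = −½ ln(1 − 2P − Q) − ¼ ln(1 − 2Q).
1 − 2P − Q = 0.433334, giving −½ ln(0.433334) = 0.418123.
1 − 2Q = 0.4, giving −¼ ln(0.4) = 0.229073.
d = 0.418123 + 0.229073 = 0.647196.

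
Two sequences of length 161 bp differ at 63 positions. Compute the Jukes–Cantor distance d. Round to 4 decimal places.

0.5532

p = 63/161 ≈ 0.391304.
d = −(3/4) ln(1 − 4p/3) = −0.75 ln(1 − 0.521739) = −0.75 ln(0.478261)
  = −0.75 × (-0.737599) = 0.553199 substitutions/site.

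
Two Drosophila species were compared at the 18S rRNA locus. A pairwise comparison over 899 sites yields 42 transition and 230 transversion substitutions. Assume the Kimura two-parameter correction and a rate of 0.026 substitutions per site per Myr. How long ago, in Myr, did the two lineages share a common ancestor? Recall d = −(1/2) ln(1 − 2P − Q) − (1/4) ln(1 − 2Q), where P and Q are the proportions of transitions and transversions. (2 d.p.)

P = 42/899 ≈ 0.046719 and Q = 230/899 ≈ 0.25584.
Under the Kimura two-parameter model, d = −½ ln(1 − 2P − Q) − ¼ ln(1 − 2Q).
1 − 2P − Q = 0.650722, giving −½ ln(0.650722) = 0.214836.
1 − 2Q = 0.48832, giving −¼ ln(0.48832) = 0.179196.
d = 0.214836 + 0.179196 = 0.394032.
Under a molecular clock d = 2μt, so t = d/(2μ) = 0.394032 / (2 × 0.026) = 7.58 Myr.

7.58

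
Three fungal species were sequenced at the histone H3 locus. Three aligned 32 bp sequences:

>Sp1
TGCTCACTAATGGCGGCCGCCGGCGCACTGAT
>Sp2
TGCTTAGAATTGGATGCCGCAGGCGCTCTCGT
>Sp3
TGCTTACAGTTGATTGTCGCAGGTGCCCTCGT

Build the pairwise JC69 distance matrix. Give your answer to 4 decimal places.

d(Sp1,Sp2) = 0.4042, d(Sp1,Sp3) = 0.5851, d(Sp2,Sp3) = 0.2586

Sp1–Sp2: 10/32 sites differ → p = 0.3125, d = −0.75 ln(1 − 0.416667) = 0.404248 ≈ 0.4042.
Sp1–Sp3: 13/32 sites differ → p = 0.40625, d = −0.75 ln(1 − 0.541667) = 0.585119 ≈ 0.5851.
Sp2–Sp3: 7/32 sites differ → p = 0.21875, d = −0.75 ln(1 − 0.291667) = 0.258631 ≈ 0.2586.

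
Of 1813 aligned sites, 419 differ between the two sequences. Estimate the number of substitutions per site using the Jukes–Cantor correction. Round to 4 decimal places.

0.2763

p = 419/1813 ≈ 0.231109.
d = −(3/4) ln(1 − 4p/3) = −0.75 ln(1 − 0.308145) = −0.75 ln(0.691855)
  = −0.75 × (-0.368379) = 0.276284 substitutions/site.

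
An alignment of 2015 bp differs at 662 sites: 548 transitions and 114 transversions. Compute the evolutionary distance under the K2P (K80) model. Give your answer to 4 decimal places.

P = 548/2015 ≈ 0.27196 and Q = 114/2015 ≈ 0.056576.
Under the Kimura two-parameter model, d = −½ ln(1 − 2P − Q) − ¼ ln(1 − 2Q).
1 − 2P − Q = 0.399504, giving −½ ln(0.399504) = 0.458766.
1 − 2Q = 0.886848, giving −¼ ln(0.886848) = 0.030020.
d = 0.458766 + 0.030020 = 0.488786.

0.4888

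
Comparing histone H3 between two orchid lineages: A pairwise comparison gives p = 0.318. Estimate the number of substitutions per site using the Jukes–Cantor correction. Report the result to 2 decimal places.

0.41

d = −(3/4) ln(1 − 4p/3) = −0.75 ln(1 − 0.424) = −0.75 ln(0.576)
  = −0.75 × (-0.551648) = 0.413736 substitutions/site.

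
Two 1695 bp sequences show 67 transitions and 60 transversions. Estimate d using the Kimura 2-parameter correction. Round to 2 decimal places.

P = 67/1695 ≈ 0.039528 and Q = 60/1695 ≈ 0.035398.
Under the Kimura two-parameter model, d = −½ ln(1 − 2P − Q) − ¼ ln(1 − 2Q).
1 − 2P − Q = 0.885546, giving −½ ln(0.885546) = 0.060775.
1 − 2Q = 0.929204, giving −¼ ln(0.929204) = 0.018357.
d = 0.060775 + 0.018357 = 0.079132.

0.08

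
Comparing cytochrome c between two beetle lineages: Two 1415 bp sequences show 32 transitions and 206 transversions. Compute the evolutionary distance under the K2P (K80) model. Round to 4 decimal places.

P = 32/1415 ≈ 0.022615 and Q = 206/1415 ≈ 0.145583.
Under the Kimura two-parameter model, d = −½ ln(1 − 2P − Q) − ¼ ln(1 − 2Q).
1 − 2P − Q = 0.809187, giving −½ ln(0.809187) = 0.105863.
1 − 2Q = 0.708834, giving −¼ ln(0.708834) = 0.086033.
d = 0.105863 + 0.086033 = 0.191896.

0.1919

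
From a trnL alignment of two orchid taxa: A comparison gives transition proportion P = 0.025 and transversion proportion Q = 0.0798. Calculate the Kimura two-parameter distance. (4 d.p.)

Under the Kimura two-parameter model, d = −½ ln(1 − 2P − Q) − ¼ ln(1 − 2Q).
1 − 2P − Q = 0.8702, giving −½ ln(0.8702) = 0.069516.
1 − 2Q = 0.8404, giving −¼ ln(0.8404) = 0.043469.
d = 0.069516 + 0.043469 = 0.112985.

0.1130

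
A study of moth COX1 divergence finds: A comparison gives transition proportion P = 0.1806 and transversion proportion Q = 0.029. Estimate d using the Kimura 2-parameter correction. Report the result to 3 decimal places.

Under the Kimura two-parameter model, d = −½ ln(1 − 2P − Q) − ¼ ln(1 − 2Q).
1 − 2P − Q = 0.6098, giving −½ ln(0.6098) = 0.247312.
1 − 2Q = 0.942, giving −¼ ln(0.942) = 0.014938.
d = 0.247312 + 0.014938 = 0.262250.

0.262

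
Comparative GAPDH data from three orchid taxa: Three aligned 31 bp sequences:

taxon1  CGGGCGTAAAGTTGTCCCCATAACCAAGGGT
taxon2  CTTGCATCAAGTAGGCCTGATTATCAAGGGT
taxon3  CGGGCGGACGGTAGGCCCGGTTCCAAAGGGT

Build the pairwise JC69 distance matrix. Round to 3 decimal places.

taxon1–taxon2: 10/31 sites differ → p ≈ 0.322581, d = −0.75 ln(1 − 0.430108) = 0.421731 ≈ 0.422.
taxon1–taxon3: 10/31 sites differ → p ≈ 0.322581, d = −0.75 ln(1 − 0.430108) = 0.421731 ≈ 0.422.
taxon2–taxon3: 12/31 sites differ → p ≈ 0.387097, d = −0.75 ln(1 − 0.516129) = 0.544453 ≈ 0.544.

d(taxon1,taxon2) = 0.422, d(taxon1,taxon3) = 0.422, d(taxon2,taxon3) = 0.544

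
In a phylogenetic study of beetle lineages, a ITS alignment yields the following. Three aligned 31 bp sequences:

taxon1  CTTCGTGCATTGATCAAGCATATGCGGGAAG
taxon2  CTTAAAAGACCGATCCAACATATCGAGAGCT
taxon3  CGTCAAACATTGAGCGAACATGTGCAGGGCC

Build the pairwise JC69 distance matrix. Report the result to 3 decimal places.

d(taxon1,taxon2) = 0.874, d(taxon1,taxon3) = 0.544, d(taxon2,taxon3) = 0.544

taxon1–taxon2: 16/31 sites differ → p ≈ 0.516129, d = −0.75 ln(1 − 0.688172) = 0.873978 ≈ 0.874.
taxon1–taxon3: 12/31 sites differ → p ≈ 0.387097, d = −0.75 ln(1 − 0.516129) = 0.544453 ≈ 0.544.
taxon2–taxon3: 12/31 sites differ → p ≈ 0.387097, d = −0.75 ln(1 − 0.516129) = 0.544453 ≈ 0.544.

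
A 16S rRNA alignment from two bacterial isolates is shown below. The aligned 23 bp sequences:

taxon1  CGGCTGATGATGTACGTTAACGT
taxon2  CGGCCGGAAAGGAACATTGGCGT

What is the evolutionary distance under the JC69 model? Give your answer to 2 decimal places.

The sequences differ at 9 of 23 sites (5, 7, 8, 9, 11, 13, 16, 19, 20), so p = 9/23 ≈ 0.391304.
d = −(3/4) ln(1 − 4p/3) = −0.75 ln(1 − 0.521739) = −0.75 ln(0.478261)
  = −0.75 × (-0.737599) = 0.553199 substitutions/site.

0.55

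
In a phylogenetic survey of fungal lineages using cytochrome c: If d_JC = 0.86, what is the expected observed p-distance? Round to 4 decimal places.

p = (3/4)(1 − e^(−4d/3)) = 0.75 × (1 − e^(-1.146667)) = 0.75 × (1 − 0.317694) = 0.511730.

0.5117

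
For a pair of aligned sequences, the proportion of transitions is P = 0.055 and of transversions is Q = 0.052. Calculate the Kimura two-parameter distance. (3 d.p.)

Under the Kimura two-parameter model, d = −½ ln(1 − 2P − Q) − ¼ ln(1 − 2Q).
1 − 2P − Q = 0.838, giving −½ ln(0.838) = 0.088369.
1 − 2Q = 0.896, giving −¼ ln(0.896) = 0.027454.
d = 0.088369 + 0.027454 = 0.115823.

0.116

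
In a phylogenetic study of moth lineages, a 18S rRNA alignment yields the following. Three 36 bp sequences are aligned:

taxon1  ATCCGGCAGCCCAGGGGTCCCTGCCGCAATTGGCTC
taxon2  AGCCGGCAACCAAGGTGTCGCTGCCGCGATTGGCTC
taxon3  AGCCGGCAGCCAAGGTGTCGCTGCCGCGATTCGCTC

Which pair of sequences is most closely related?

taxon2 and taxon3

taxon1–taxon2: 6/36 differ, p = 0.167, d = 0.188.
taxon1–taxon3: 6/36 differ, p = 0.167, d = 0.188.
taxon2–taxon3: 2/36 differ, p = 0.056, d = 0.058.
The smallest distance is between taxon2 and taxon3.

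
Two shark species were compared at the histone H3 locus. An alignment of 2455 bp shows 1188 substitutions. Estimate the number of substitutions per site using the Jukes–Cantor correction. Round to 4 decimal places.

p = 1188/2455 ≈ 0.48391.
d = −(3/4) ln(1 − 4p/3) = −0.75 ln(1 − 0.645213) = −0.75 ln(0.354787)
  = −0.75 × (-1.036238) = 0.777179 substitutions/site.

0.7772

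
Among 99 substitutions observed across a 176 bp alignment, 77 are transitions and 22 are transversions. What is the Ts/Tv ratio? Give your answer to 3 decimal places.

3.500

R = 77/22 = 3.500.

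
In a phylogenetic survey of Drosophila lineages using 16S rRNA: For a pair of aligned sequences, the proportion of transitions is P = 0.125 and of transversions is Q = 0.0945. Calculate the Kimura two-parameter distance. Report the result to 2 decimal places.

0.26

Under the Kimura two-parameter model, d = −½ ln(1 − 2P − Q) − ¼ ln(1 − 2Q).
1 − 2P − Q = 0.6555, giving −½ ln(0.6555) = 0.211178.
1 − 2Q = 0.811, giving −¼ ln(0.811) = 0.052372.
d = 0.211178 + 0.052372 = 0.263550.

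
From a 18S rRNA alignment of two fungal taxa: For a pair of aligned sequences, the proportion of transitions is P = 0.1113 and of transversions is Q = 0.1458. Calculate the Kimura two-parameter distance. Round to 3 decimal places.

0.316

Under the Kimura two-parameter model, d = −½ ln(1 − 2P − Q) − ¼ ln(1 − 2Q).
1 − 2P − Q = 0.6316, giving −½ ln(0.6316) = 0.229749.
1 − 2Q = 0.7084, giving −¼ ln(0.7084) = 0.086187.
d = 0.229749 + 0.086187 = 0.315936.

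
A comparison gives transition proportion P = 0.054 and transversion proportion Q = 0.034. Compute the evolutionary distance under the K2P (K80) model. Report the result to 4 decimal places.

0.0942

Under the Kimura two-parameter model, d = −½ ln(1 − 2P − Q) − ¼ ln(1 − 2Q).
1 − 2P − Q = 0.858, giving −½ ln(0.858) = 0.076576.
1 − 2Q = 0.932, giving −¼ ln(0.932) = 0.017606.
d = 0.076576 + 0.017606 = 0.094182.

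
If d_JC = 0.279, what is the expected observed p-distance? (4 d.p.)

p = (3/4)(1 − e^(−4d/3)) = 0.75 × (1 − e^(-0.372)) = 0.75 × (1 − 0.689354) = 0.232985.

0.2330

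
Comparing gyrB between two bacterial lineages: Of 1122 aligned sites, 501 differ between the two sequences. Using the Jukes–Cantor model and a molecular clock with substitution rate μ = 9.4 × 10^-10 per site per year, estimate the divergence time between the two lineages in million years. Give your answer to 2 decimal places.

360.95

p = 501/1122 ≈ 0.446524.
d = −(3/4) ln(1 − 4p/3) = −0.75 ln(1 − 0.595365) = −0.75 ln(0.404635)
  = −0.75 × (-0.904770) = 0.678578 substitutions/site.
Under a molecular clock d = 2μt, so t = d/(2μ) = 0.678578 / (2 × 9.4 × 10^-10) = 360.95 million years.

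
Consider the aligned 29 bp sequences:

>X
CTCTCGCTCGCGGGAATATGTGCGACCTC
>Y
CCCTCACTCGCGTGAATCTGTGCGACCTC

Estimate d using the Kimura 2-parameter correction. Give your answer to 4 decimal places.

0.1530

Of 29 sites, 2 differences are transitions and 2 are transversions, so P = 2/29 ≈ 0.068966 and Q = 2/29 ≈ 0.068966.
Under the Kimura two-parameter model, d = −½ ln(1 − 2P − Q) − ¼ ln(1 − 2Q).
1 − 2P − Q = 0.793102, giving −½ ln(0.793102) = 0.115902.
1 − 2Q = 0.862068, giving −¼ ln(0.862068) = 0.037105.
d = 0.115902 + 0.037105 = 0.153007.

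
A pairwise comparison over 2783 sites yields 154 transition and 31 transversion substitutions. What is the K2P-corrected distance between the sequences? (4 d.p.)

P = 154/2783 ≈ 0.055336 and Q = 31/2783 ≈ 0.011139.
Under the Kimura two-parameter model, d = −½ ln(1 − 2P − Q) − ¼ ln(1 − 2Q).
1 − 2P − Q = 0.878189, giving −½ ln(0.878189) = 0.064947.
1 − 2Q = 0.977722, giving −¼ ln(0.977722) = 0.005632.
d = 0.064947 + 0.005632 = 0.070579.

0.0706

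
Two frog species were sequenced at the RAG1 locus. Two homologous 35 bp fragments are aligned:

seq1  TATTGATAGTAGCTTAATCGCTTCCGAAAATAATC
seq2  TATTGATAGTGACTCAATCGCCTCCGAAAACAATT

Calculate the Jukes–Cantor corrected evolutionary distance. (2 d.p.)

The sequences differ at 6 of 35 sites (11, 12, 15, 22, 31, 35), so p = 6/35 ≈ 0.171429.
d = −(3/4) ln(1 − 4p/3) = −0.75 ln(1 − 0.228572) = −0.75 ln(0.771428)
  = −0.75 × (-0.259512) = 0.194634 substitutions/site.

0.19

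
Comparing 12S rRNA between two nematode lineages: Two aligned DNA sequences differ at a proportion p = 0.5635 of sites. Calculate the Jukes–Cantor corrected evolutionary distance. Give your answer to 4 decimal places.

1.0437

d = −(3/4) ln(1 − 4p/3) = −0.75 ln(1 − 0.751333) = −0.75 ln(0.248667)
  = −0.75 × (-1.391641) = 1.043731 substitutions/site.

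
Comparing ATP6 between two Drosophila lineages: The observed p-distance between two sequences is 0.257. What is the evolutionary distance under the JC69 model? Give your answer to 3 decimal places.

0.315

d = −(3/4) ln(1 − 4p/3) = −0.75 ln(1 − 0.342667) = −0.75 ln(0.657333)
  = −0.75 × (-0.419565) = 0.314674 substitutions/site.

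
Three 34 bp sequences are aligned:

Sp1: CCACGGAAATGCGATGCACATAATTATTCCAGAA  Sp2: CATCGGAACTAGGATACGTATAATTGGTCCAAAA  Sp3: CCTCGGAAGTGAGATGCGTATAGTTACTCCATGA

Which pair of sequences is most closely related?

Sp1 and Sp3

Sp1–Sp2: 11/34 differ, p = 0.324, d = 0.423.
Sp1–Sp3: 9/34 differ, p = 0.265, d = 0.326.
Sp2–Sp3: 10/34 differ, p = 0.294, d = 0.373.
The smallest distance is between Sp1 and Sp3.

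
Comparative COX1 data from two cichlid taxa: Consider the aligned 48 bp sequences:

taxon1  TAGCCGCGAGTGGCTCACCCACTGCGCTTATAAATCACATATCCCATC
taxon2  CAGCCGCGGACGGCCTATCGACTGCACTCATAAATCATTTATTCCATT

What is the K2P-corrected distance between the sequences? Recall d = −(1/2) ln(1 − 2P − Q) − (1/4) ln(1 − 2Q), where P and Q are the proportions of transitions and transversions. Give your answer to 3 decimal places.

Of 48 sites, 12 differences are transitions and 2 are transversions, so P = 12/48 = 0.25 and Q = 2/48 ≈ 0.041667.
Under the Kimura two-parameter model, d = −½ ln(1 − 2P − Q) − ¼ ln(1 − 2Q).
1 − 2P − Q = 0.458333, giving −½ ln(0.458333) = 0.390080.
1 − 2Q = 0.916666, giving −¼ ln(0.916666) = 0.021753.
d = 0.390080 + 0.021753 = 0.411833.

0.412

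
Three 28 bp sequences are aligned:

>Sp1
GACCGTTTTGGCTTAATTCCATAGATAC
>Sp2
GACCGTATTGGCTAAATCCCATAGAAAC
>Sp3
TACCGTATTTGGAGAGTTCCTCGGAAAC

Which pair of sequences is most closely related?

Sp1–Sp2: 4/28 differ, p = 0.143, d = 0.158.
Sp1–Sp3: 11/28 differ, p = 0.393, d = 0.556.
Sp2–Sp3: 10/28 differ, p = 0.357, d = 0.485.
The smallest distance is between Sp1 and Sp2.

Sp1 and Sp2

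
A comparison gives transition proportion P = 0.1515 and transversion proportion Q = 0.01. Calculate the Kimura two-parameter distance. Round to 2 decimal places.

Under the Kimura two-parameter model, d = −½ ln(1 − 2P − Q) − ¼ ln(1 − 2Q).
1 − 2P − Q = 0.687, giving −½ ln(0.687) = 0.187710.
1 − 2Q = 0.98, giving −¼ ln(0.98) = 0.005051.
d = 0.187710 + 0.005051 = 0.192761.

0.19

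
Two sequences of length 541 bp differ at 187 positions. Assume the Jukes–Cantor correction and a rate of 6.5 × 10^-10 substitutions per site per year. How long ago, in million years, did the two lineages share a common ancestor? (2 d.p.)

p = 187/541 ≈ 0.345656.
d = −(3/4) ln(1 − 4p/3) = −0.75 ln(1 − 0.460875) = −0.75 ln(0.539125)
  = −0.75 × (-0.617808) = 0.463356 substitutions/site.
Under a molecular clock d = 2μt, so t = d/(2μ) = 0.463356 / (2 × 6.5 × 10^-10) = 356.43 million years.

356.43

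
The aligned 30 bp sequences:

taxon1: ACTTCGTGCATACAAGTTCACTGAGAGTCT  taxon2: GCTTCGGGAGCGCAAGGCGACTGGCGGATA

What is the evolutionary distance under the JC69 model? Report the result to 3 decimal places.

0.824

The sequences differ at 15 of 30 sites, so p = 15/30 = 0.5.
d = −(3/4) ln(1 − 4p/3) = −0.75 ln(1 − 0.666667) = −0.75 ln(0.333333)
  = −0.75 × (-1.098613) = 0.823960 substitutions/site.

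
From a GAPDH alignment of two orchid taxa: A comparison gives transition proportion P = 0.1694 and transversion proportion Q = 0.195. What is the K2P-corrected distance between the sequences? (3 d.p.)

0.505

Under the Kimura two-parameter model, d = −½ ln(1 − 2P − Q) − ¼ ln(1 − 2Q).
1 − 2P − Q = 0.4662, giving −½ ln(0.4662) = 0.381570.
1 − 2Q = 0.61, giving −¼ ln(0.61) = 0.123574.
d = 0.381570 + 0.123574 = 0.505144.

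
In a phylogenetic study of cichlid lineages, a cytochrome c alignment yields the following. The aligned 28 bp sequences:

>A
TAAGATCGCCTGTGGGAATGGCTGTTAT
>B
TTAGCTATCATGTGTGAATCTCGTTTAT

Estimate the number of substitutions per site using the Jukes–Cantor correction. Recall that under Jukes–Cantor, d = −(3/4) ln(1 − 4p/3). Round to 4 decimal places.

0.4850

The sequences differ at 10 of 28 sites (2, 5, 7, 8, 10, 15, 20, 21, 23, 24), so p = 10/28 ≈ 0.357143.
d = −(3/4) ln(1 − 4p/3) = −0.75 ln(1 − 0.476191) = −0.75 ln(0.523809)
  = −0.75 × (-0.646628) = 0.484971 substitutions/site.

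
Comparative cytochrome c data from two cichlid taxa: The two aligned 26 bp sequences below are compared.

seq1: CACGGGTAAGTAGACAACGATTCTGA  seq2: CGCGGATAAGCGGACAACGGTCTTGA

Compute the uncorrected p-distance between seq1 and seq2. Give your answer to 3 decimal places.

0.269

The sequences differ at 7 of 26 positions (sites 2, 6, 11, 12, 20, 22, 23).
p = 7/26 = 0.269230… ≈ 0.269 (to 3 d.p.).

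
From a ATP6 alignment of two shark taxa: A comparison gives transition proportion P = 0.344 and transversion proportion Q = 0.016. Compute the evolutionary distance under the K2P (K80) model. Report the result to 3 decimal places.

0.617

Under the Kimura two-parameter model, d = −½ ln(1 − 2P − Q) − ¼ ln(1 − 2Q).
1 − 2P − Q = 0.296, giving −½ ln(0.296) = 0.608698.
1 − 2Q = 0.968, giving −¼ ln(0.968) = 0.008131.
d = 0.608698 + 0.008131 = 0.616829.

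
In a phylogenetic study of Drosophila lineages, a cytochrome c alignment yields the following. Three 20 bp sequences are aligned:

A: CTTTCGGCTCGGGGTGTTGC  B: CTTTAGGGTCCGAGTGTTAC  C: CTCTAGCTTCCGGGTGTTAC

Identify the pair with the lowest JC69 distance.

B and C

A–B: 5/20 differ, p = 0.250, d = 0.304.
A–C: 6/20 differ, p = 0.300, d = 0.383.
B–C: 4/20 differ, p = 0.200, d = 0.233.
The smallest distance is between B and C.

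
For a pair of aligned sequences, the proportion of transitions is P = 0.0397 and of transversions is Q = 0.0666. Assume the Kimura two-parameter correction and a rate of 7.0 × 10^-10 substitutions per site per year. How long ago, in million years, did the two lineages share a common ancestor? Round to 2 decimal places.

81.89

Under the Kimura two-parameter model, d = −½ ln(1 − 2P − Q) − ¼ ln(1 − 2Q).
1 − 2P − Q = 0.854, giving −½ ln(0.854) = 0.078912.
1 − 2Q = 0.8668, giving −¼ ln(0.8668) = 0.035737.
d = 0.078912 + 0.035737 = 0.114649.
Under a molecular clock d = 2μt, so t = d/(2μ) = 0.114649 / (2 × 7.0 × 10^-10) = 81.89 million years.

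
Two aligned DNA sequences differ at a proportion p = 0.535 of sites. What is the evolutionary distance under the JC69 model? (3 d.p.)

0.937

d = −(3/4) ln(1 − 4p/3) = −0.75 ln(1 − 0.713333) = −0.75 ln(0.286667)
  = −0.75 × (-1.249434) = 0.937076 substitutions/site.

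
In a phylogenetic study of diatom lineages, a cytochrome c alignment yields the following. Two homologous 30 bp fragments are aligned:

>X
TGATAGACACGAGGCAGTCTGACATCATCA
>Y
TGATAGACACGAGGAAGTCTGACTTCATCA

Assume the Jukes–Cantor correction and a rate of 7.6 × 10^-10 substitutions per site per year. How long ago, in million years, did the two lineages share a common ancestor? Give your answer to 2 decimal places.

45.93

The sequences differ at 2 of 30 sites (15, 24), so p = 2/30 ≈ 0.066667.
d = −(3/4) ln(1 − 4p/3) = −0.75 ln(1 − 0.088889) = −0.75 ln(0.911111)
  = −0.75 × (-0.093091) = 0.069818 substitutions/site.
Under a molecular clock d = 2μt, so t = d/(2μ) = 0.069818 / (2 × 7.6 × 10^-10) = 45.93 million years.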